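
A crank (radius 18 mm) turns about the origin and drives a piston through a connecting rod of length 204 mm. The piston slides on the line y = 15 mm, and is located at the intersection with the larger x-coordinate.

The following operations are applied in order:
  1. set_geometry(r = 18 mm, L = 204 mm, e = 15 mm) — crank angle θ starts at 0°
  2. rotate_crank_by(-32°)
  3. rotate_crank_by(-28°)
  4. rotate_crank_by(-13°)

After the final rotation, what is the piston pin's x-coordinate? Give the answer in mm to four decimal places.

206.7032

set_geometry: r = 18 mm, L = 204 mm, e = 15 mm; θ ← 0°
rotate_crank_by(-32°): θ ← 0° -32° = -32°
rotate_crank_by(-28°): θ ← -32° -28° = -60°
rotate_crank_by(-13°): θ ← -60° -13° = -73°
crank pin P = (r cos θ, r sin θ) = (5.262691, -17.213486)
h = r sin θ − e = -17.213486 − 15 = -32.213486
x = r cos θ + √(L² − h²) = 5.262691 + √(41616.0 − 1037.7087) = 5.262691 + 201.440540 = 206.703231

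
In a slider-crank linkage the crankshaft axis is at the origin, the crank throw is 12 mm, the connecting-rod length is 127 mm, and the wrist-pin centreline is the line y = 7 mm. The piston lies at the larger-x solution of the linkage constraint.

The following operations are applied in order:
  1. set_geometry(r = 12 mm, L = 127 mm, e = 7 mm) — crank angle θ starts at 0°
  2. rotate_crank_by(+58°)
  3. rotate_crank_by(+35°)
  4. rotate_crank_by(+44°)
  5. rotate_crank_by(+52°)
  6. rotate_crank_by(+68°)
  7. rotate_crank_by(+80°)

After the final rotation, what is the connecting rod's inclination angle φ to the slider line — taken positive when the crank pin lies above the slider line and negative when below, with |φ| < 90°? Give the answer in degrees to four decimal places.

-5.2808

set_geometry: r = 12 mm, L = 127 mm, e = 7 mm; θ ← 0°
rotate_crank_by(+58°): θ ← 0° +58° = 58°
rotate_crank_by(+35°): θ ← 58° +35° = 93°
rotate_crank_by(+44°): θ ← 93° +44° = 137°
rotate_crank_by(+52°): θ ← 137° +52° = 189°
rotate_crank_by(+68°): θ ← 189° +68° = 257°
rotate_crank_by(+80°): θ ← 257° +80° = 337°
crank pin P = (r cos θ, r sin θ) = (11.046058, -4.688774)
h = r sin θ − e = -4.688774 − 7 = -11.688774
sin φ = h / L = -11.688774 / 127 = -0.09203759
φ = arcsin(-0.09203759) = -5.280839°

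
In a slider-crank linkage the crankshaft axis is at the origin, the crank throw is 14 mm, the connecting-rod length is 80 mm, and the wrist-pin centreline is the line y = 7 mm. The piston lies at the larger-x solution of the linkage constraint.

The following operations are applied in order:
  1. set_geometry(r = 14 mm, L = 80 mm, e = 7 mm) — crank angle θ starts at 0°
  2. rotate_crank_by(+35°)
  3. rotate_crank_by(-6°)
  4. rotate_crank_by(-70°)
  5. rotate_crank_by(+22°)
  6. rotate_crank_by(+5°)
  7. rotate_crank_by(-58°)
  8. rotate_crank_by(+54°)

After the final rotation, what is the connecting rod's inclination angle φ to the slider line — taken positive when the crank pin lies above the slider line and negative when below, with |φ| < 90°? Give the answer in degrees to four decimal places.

set_geometry: r = 14 mm, L = 80 mm, e = 7 mm; θ ← 0°
rotate_crank_by(+35°): θ ← 0° +35° = 35°
rotate_crank_by(-6°): θ ← 35° -6° = 29°
rotate_crank_by(-70°): θ ← 29° -70° = -41°
rotate_crank_by(+22°): θ ← -41° +22° = -19°
rotate_crank_by(+5°): θ ← -19° +5° = -14°
rotate_crank_by(-58°): θ ← -14° -58° = -72°
rotate_crank_by(+54°): θ ← -72° +54° = -18°
crank pin P = (r cos θ, r sin θ) = (13.314791, -4.326238)
h = r sin θ − e = -4.326238 − 7 = -11.326238
sin φ = h / L = -11.326238 / 80 = -0.14157797
φ = arcsin(-0.14157797) = -8.139167°

-8.1392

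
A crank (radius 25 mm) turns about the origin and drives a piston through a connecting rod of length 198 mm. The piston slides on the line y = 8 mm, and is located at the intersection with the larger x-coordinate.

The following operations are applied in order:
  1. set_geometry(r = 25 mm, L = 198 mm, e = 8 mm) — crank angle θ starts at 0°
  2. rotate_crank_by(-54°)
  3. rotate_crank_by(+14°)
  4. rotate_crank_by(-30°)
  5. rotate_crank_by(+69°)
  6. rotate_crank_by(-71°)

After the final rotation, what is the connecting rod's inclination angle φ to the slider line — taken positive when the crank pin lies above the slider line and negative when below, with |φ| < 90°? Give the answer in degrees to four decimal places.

set_geometry: r = 25 mm, L = 198 mm, e = 8 mm; θ ← 0°
rotate_crank_by(-54°): θ ← 0° -54° = -54°
rotate_crank_by(+14°): θ ← -54° +14° = -40°
rotate_crank_by(-30°): θ ← -40° -30° = -70°
rotate_crank_by(+69°): θ ← -70° +69° = -1°
rotate_crank_by(-71°): θ ← -1° -71° = -72°
crank pin P = (r cos θ, r sin θ) = (7.725425, -23.776413)
h = r sin θ − e = -23.776413 − 8 = -31.776413
sin φ = h / L = -31.776413 / 198 = -0.16048693
φ = arcsin(-0.16048693) = -9.235161°

-9.2352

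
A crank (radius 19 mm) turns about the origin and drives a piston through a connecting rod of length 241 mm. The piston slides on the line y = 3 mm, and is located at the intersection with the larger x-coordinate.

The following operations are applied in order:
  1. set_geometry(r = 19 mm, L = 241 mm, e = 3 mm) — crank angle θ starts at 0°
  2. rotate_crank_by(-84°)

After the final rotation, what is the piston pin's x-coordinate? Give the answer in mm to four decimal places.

241.9893

set_geometry: r = 19 mm, L = 241 mm, e = 3 mm; θ ← 0°
rotate_crank_by(-84°): θ ← 0° -84° = -84°
crank pin P = (r cos θ, r sin θ) = (1.986041, -18.895916)
h = r sin θ − e = -18.895916 − 3 = -21.895916
x = r cos θ + √(L² − h²) = 1.986041 + √(58081.0 − 479.4311) = 1.986041 + 240.003268 = 241.989309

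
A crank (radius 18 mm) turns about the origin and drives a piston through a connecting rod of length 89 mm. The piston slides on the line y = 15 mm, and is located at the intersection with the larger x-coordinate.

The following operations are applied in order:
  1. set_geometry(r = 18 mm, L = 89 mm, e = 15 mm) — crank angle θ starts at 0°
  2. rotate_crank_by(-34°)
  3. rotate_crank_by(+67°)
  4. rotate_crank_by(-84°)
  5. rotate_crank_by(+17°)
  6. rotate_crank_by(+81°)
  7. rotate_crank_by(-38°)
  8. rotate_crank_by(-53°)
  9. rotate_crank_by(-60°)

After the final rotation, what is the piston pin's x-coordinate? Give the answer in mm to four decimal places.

set_geometry: r = 18 mm, L = 89 mm, e = 15 mm; θ ← 0°
rotate_crank_by(-34°): θ ← 0° -34° = -34°
rotate_crank_by(+67°): θ ← -34° +67° = 33°
rotate_crank_by(-84°): θ ← 33° -84° = -51°
rotate_crank_by(+17°): θ ← -51° +17° = -34°
rotate_crank_by(+81°): θ ← -34° +81° = 47°
rotate_crank_by(-38°): θ ← 47° -38° = 9°
rotate_crank_by(-53°): θ ← 9° -53° = -44°
rotate_crank_by(-60°): θ ← -44° -60° = -104°
crank pin P = (r cos θ, r sin θ) = (-4.354594, -17.465323)
h = r sin θ − e = -17.465323 − 15 = -32.465323
x = r cos θ + √(L² − h²) = -4.354594 + √(7921.0 − 1053.9972) = -4.354594 + 82.867381 = 78.512787

78.5128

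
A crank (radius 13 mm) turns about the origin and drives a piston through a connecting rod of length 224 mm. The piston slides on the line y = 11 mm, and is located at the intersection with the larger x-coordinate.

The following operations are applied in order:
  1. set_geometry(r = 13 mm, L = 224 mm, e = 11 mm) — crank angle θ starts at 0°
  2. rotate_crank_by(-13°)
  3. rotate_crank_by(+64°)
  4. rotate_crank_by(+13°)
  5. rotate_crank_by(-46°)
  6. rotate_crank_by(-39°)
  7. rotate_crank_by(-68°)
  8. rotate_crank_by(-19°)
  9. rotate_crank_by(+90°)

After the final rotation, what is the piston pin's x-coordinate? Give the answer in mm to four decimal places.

set_geometry: r = 13 mm, L = 224 mm, e = 11 mm; θ ← 0°
rotate_crank_by(-13°): θ ← 0° -13° = -13°
rotate_crank_by(+64°): θ ← -13° +64° = 51°
rotate_crank_by(+13°): θ ← 51° +13° = 64°
rotate_crank_by(-46°): θ ← 64° -46° = 18°
rotate_crank_by(-39°): θ ← 18° -39° = -21°
rotate_crank_by(-68°): θ ← -21° -68° = -89°
rotate_crank_by(-19°): θ ← -89° -19° = -108°
rotate_crank_by(+90°): θ ← -108° +90° = -18°
crank pin P = (r cos θ, r sin θ) = (12.363735, -4.017221)
h = r sin θ − e = -4.017221 − 11 = -15.017221
x = r cos θ + √(L² − h²) = 12.363735 + √(50176.0 − 225.5169) = 12.363735 + 223.496047 = 235.859782

235.8598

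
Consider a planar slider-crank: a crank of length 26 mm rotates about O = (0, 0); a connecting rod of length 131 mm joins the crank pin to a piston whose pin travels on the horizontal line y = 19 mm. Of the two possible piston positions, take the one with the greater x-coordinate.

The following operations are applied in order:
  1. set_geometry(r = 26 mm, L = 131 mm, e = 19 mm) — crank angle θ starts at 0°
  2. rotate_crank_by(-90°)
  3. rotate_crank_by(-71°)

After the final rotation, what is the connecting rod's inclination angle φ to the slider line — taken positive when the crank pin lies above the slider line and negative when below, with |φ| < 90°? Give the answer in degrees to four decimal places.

-12.1021

set_geometry: r = 26 mm, L = 131 mm, e = 19 mm; θ ← 0°
rotate_crank_by(-90°): θ ← 0° -90° = -90°
rotate_crank_by(-71°): θ ← -90° -71° = -161°
crank pin P = (r cos θ, r sin θ) = (-24.583483, -8.464772)
h = r sin θ − e = -8.464772 − 19 = -27.464772
sin φ = h / L = -27.464772 / 131 = -0.20965475
φ = arcsin(-0.20965475) = -12.102120°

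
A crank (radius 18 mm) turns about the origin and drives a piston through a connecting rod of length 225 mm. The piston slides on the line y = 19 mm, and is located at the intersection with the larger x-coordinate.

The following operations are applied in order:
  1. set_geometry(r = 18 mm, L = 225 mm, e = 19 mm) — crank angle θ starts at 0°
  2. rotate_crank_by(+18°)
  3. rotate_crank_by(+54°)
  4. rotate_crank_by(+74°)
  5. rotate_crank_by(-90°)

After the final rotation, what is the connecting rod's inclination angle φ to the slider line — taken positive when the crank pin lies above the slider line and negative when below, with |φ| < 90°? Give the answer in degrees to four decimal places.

set_geometry: r = 18 mm, L = 225 mm, e = 19 mm; θ ← 0°
rotate_crank_by(+18°): θ ← 0° +18° = 18°
rotate_crank_by(+54°): θ ← 18° +54° = 72°
rotate_crank_by(+74°): θ ← 72° +74° = 146°
rotate_crank_by(-90°): θ ← 146° -90° = 56°
crank pin P = (r cos θ, r sin θ) = (10.065472, 14.922676)
h = r sin θ − e = 14.922676 − 19 = -4.077324
sin φ = h / L = -4.077324 / 225 = -0.01812144
φ = arcsin(-0.01812144) = -1.038339°

-1.0383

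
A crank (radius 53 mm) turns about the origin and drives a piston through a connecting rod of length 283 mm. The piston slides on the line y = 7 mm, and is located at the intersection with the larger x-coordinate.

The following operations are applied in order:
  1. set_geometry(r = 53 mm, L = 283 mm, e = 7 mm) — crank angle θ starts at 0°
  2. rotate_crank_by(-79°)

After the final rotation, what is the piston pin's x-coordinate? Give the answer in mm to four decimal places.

set_geometry: r = 53 mm, L = 283 mm, e = 7 mm; θ ← 0°
rotate_crank_by(-79°): θ ← 0° -79° = -79°
crank pin P = (r cos θ, r sin θ) = (10.112877, -52.026241)
h = r sin θ − e = -52.026241 − 7 = -59.026241
x = r cos θ + √(L² − h²) = 10.112877 + √(80089.0 − 3484.0971) = 10.112877 + 276.775907 = 286.888784

286.8888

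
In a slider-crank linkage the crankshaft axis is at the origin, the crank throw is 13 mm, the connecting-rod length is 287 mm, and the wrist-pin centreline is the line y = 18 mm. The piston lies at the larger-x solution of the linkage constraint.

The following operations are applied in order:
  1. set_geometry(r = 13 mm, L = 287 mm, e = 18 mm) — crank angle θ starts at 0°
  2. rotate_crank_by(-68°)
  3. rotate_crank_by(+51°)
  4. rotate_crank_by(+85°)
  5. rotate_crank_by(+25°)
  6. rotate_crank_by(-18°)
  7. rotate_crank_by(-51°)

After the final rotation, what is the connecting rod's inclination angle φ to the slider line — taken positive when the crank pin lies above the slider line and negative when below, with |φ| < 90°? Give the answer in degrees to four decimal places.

set_geometry: r = 13 mm, L = 287 mm, e = 18 mm; θ ← 0°
rotate_crank_by(-68°): θ ← 0° -68° = -68°
rotate_crank_by(+51°): θ ← -68° +51° = -17°
rotate_crank_by(+85°): θ ← -17° +85° = 68°
rotate_crank_by(+25°): θ ← 68° +25° = 93°
rotate_crank_by(-18°): θ ← 93° -18° = 75°
rotate_crank_by(-51°): θ ← 75° -51° = 24°
crank pin P = (r cos θ, r sin θ) = (11.876091, 5.287576)
h = r sin θ − e = 5.287576 − 18 = -12.712424
sin φ = h / L = -12.712424 / 287 = -0.04429416
φ = arcsin(-0.04429416) = -2.538699°

-2.5387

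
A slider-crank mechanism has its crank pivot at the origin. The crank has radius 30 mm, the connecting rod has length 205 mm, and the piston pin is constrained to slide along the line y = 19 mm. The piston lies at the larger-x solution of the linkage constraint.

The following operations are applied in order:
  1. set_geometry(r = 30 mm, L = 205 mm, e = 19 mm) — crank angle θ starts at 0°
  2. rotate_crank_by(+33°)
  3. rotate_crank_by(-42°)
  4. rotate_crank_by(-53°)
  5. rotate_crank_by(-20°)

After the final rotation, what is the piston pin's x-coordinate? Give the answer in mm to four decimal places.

203.3046

set_geometry: r = 30 mm, L = 205 mm, e = 19 mm; θ ← 0°
rotate_crank_by(+33°): θ ← 0° +33° = 33°
rotate_crank_by(-42°): θ ← 33° -42° = -9°
rotate_crank_by(-53°): θ ← -9° -53° = -62°
rotate_crank_by(-20°): θ ← -62° -20° = -82°
crank pin P = (r cos θ, r sin θ) = (4.175193, -29.708042)
h = r sin θ − e = -29.708042 − 19 = -48.708042
x = r cos θ + √(L² − h²) = 4.175193 + √(42025.0 − 2372.4734) = 4.175193 + 199.129422 = 203.304615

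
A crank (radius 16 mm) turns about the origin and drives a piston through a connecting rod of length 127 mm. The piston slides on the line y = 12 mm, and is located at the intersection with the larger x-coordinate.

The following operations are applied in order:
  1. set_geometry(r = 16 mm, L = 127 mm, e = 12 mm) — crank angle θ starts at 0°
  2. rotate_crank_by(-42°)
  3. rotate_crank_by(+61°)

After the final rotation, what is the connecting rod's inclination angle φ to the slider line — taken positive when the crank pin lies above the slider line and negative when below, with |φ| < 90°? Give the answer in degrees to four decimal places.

set_geometry: r = 16 mm, L = 127 mm, e = 12 mm; θ ← 0°
rotate_crank_by(-42°): θ ← 0° -42° = -42°
rotate_crank_by(+61°): θ ← -42° +61° = 19°
crank pin P = (r cos θ, r sin θ) = (15.128297, 5.209090)
h = r sin θ − e = 5.209090 − 12 = -6.790910
sin φ = h / L = -6.790910 / 127 = -0.05347173
φ = arcsin(-0.05347173) = -3.065166°

-3.0652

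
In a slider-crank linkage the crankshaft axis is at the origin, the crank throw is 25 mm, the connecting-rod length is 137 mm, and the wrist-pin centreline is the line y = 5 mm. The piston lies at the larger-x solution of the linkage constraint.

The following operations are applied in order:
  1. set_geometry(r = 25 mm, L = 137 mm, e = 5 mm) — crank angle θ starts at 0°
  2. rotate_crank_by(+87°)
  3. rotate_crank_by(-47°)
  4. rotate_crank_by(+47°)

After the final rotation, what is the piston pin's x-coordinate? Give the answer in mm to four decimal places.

136.8457

set_geometry: r = 25 mm, L = 137 mm, e = 5 mm; θ ← 0°
rotate_crank_by(+87°): θ ← 0° +87° = 87°
rotate_crank_by(-47°): θ ← 87° -47° = 40°
rotate_crank_by(+47°): θ ← 40° +47° = 87°
crank pin P = (r cos θ, r sin θ) = (1.308399, 24.965738)
h = r sin θ − e = 24.965738 − 5 = 19.965738
x = r cos θ + √(L² − h²) = 1.308399 + √(18769.0 − 398.6307) = 1.308399 + 135.537335 = 136.845734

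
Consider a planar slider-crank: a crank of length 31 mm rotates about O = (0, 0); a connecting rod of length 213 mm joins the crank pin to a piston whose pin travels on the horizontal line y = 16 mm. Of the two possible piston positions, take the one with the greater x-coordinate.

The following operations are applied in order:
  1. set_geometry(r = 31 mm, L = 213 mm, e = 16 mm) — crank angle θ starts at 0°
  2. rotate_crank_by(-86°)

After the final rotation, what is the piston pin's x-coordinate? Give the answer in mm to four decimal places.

set_geometry: r = 31 mm, L = 213 mm, e = 16 mm; θ ← 0°
rotate_crank_by(-86°): θ ← 0° -86° = -86°
crank pin P = (r cos θ, r sin θ) = (2.162451, -30.924486)
h = r sin θ − e = -30.924486 − 16 = -46.924486
x = r cos θ + √(L² − h²) = 2.162451 + √(45369.0 − 2201.9073) = 2.162451 + 207.766919 = 209.929370

209.9294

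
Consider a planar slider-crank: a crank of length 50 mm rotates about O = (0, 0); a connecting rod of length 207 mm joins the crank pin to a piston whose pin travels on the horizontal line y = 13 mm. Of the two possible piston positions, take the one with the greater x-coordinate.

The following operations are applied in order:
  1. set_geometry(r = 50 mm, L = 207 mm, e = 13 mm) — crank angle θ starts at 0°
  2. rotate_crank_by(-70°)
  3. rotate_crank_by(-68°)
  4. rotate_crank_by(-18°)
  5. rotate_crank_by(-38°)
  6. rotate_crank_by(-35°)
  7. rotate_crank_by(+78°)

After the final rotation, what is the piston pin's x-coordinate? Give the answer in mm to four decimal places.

159.8916

set_geometry: r = 50 mm, L = 207 mm, e = 13 mm; θ ← 0°
rotate_crank_by(-70°): θ ← 0° -70° = -70°
rotate_crank_by(-68°): θ ← -70° -68° = -138°
rotate_crank_by(-18°): θ ← -138° -18° = -156°
rotate_crank_by(-38°): θ ← -156° -38° = -194°
rotate_crank_by(-35°): θ ← -194° -35° = -229°
rotate_crank_by(+78°): θ ← -229° +78° = -151°
crank pin P = (r cos θ, r sin θ) = (-43.730985, -24.240481)
h = r sin θ − e = -24.240481 − 13 = -37.240481
x = r cos θ + √(L² − h²) = -43.730985 + √(42849.0 − 1386.8534) = -43.730985 + 203.622559 = 159.891574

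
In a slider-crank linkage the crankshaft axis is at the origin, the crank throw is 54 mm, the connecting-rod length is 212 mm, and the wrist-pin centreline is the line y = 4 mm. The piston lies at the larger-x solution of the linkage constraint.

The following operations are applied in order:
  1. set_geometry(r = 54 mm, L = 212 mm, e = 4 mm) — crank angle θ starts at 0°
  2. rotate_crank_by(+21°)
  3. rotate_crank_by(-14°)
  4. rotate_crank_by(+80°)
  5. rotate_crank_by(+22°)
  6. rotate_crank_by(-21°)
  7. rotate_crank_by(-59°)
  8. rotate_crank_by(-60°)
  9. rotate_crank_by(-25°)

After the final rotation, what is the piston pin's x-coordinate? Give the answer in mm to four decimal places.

236.5109

set_geometry: r = 54 mm, L = 212 mm, e = 4 mm; θ ← 0°
rotate_crank_by(+21°): θ ← 0° +21° = 21°
rotate_crank_by(-14°): θ ← 21° -14° = 7°
rotate_crank_by(+80°): θ ← 7° +80° = 87°
rotate_crank_by(+22°): θ ← 87° +22° = 109°
rotate_crank_by(-21°): θ ← 109° -21° = 88°
rotate_crank_by(-59°): θ ← 88° -59° = 29°
rotate_crank_by(-60°): θ ← 29° -60° = -31°
rotate_crank_by(-25°): θ ← -31° -25° = -56°
crank pin P = (r cos θ, r sin θ) = (30.196417, -44.768029)
h = r sin θ − e = -44.768029 − 4 = -48.768029
x = r cos θ + √(L² − h²) = 30.196417 + √(44944.0 − 2378.3206) = 30.196417 + 206.314516 = 236.510932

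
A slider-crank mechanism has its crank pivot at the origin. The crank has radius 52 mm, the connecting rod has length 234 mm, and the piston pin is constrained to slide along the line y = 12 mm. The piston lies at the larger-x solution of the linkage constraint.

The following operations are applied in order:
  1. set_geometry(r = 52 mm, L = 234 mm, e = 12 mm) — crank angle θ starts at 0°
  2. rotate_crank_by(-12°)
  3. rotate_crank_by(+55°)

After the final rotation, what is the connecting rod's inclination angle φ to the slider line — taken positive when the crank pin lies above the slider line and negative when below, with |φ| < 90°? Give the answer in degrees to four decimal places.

5.7549

set_geometry: r = 52 mm, L = 234 mm, e = 12 mm; θ ← 0°
rotate_crank_by(-12°): θ ← 0° -12° = -12°
rotate_crank_by(+55°): θ ← -12° +55° = 43°
crank pin P = (r cos θ, r sin θ) = (38.030392, 35.463915)
h = r sin θ − e = 35.463915 − 12 = 23.463915
sin φ = h / L = 23.463915 / 234 = 0.10027314
φ = arcsin(0.10027314) = 5.754899°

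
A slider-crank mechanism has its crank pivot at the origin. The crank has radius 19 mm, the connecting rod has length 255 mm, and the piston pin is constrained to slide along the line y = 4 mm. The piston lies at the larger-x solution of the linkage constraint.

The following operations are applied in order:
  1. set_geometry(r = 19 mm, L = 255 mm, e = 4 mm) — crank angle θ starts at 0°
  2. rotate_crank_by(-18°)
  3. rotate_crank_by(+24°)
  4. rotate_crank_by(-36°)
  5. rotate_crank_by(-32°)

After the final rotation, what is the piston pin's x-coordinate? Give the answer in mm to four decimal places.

set_geometry: r = 19 mm, L = 255 mm, e = 4 mm; θ ← 0°
rotate_crank_by(-18°): θ ← 0° -18° = -18°
rotate_crank_by(+24°): θ ← -18° +24° = 6°
rotate_crank_by(-36°): θ ← 6° -36° = -30°
rotate_crank_by(-32°): θ ← -30° -32° = -62°
crank pin P = (r cos θ, r sin θ) = (8.919960, -16.776004)
h = r sin θ − e = -16.776004 − 4 = -20.776004
x = r cos θ + √(L² − h²) = 8.919960 + √(65025.0 − 431.6424) = 8.919960 + 254.152233 = 263.072193

263.0722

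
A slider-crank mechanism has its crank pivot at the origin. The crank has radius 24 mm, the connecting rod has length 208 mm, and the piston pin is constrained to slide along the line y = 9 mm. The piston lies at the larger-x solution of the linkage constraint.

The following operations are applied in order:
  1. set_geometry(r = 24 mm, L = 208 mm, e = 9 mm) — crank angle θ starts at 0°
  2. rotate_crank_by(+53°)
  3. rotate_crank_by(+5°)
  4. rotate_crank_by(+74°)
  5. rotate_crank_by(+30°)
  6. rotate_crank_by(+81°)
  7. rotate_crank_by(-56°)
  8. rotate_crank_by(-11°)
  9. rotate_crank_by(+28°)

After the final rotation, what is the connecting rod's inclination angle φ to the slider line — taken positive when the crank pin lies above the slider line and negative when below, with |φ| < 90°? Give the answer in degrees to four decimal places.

set_geometry: r = 24 mm, L = 208 mm, e = 9 mm; θ ← 0°
rotate_crank_by(+53°): θ ← 0° +53° = 53°
rotate_crank_by(+5°): θ ← 53° +5° = 58°
rotate_crank_by(+74°): θ ← 58° +74° = 132°
rotate_crank_by(+30°): θ ← 132° +30° = 162°
rotate_crank_by(+81°): θ ← 162° +81° = 243°
rotate_crank_by(-56°): θ ← 243° -56° = 187°
rotate_crank_by(-11°): θ ← 187° -11° = 176°
rotate_crank_by(+28°): θ ← 176° +28° = 204°
crank pin P = (r cos θ, r sin θ) = (-21.925091, -9.761679)
h = r sin θ − e = -9.761679 − 9 = -18.761679
sin φ = h / L = -18.761679 / 208 = -0.09020038
φ = arcsin(-0.09020038) = -5.175135°

-5.1751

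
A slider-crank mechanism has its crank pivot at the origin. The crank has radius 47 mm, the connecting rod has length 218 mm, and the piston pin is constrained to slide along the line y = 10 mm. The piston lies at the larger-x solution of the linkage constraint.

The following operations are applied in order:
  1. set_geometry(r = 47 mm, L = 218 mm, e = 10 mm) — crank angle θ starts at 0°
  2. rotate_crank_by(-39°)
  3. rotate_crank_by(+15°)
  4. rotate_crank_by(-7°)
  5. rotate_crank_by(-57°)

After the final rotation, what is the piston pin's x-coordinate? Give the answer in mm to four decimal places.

set_geometry: r = 47 mm, L = 218 mm, e = 10 mm; θ ← 0°
rotate_crank_by(-39°): θ ← 0° -39° = -39°
rotate_crank_by(+15°): θ ← -39° +15° = -24°
rotate_crank_by(-7°): θ ← -24° -7° = -31°
rotate_crank_by(-57°): θ ← -31° -57° = -88°
crank pin P = (r cos θ, r sin θ) = (1.640276, -46.971369)
h = r sin θ − e = -46.971369 − 10 = -56.971369
x = r cos θ + √(L² − h²) = 1.640276 + √(47524.0 − 3245.7369) = 1.640276 + 210.424008 = 212.064284

212.0643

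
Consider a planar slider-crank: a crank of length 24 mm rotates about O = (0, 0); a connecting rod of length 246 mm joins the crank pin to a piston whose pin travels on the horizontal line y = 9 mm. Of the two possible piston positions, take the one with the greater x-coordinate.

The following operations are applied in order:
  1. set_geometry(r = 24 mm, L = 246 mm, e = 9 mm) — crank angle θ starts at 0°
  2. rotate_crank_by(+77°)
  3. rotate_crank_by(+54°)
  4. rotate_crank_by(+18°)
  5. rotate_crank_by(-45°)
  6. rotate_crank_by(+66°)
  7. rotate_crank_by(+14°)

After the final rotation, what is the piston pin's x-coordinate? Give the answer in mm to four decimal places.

221.8268

set_geometry: r = 24 mm, L = 246 mm, e = 9 mm; θ ← 0°
rotate_crank_by(+77°): θ ← 0° +77° = 77°
rotate_crank_by(+54°): θ ← 77° +54° = 131°
rotate_crank_by(+18°): θ ← 131° +18° = 149°
rotate_crank_by(-45°): θ ← 149° -45° = 104°
rotate_crank_by(+66°): θ ← 104° +66° = 170°
rotate_crank_by(+14°): θ ← 170° +14° = 184°
crank pin P = (r cos θ, r sin θ) = (-23.941537, -1.674155)
h = r sin θ − e = -1.674155 − 9 = -10.674155
x = r cos θ + √(L² − h²) = -23.941537 + √(60516.0 − 113.9376) = -23.941537 + 245.768310 = 221.826773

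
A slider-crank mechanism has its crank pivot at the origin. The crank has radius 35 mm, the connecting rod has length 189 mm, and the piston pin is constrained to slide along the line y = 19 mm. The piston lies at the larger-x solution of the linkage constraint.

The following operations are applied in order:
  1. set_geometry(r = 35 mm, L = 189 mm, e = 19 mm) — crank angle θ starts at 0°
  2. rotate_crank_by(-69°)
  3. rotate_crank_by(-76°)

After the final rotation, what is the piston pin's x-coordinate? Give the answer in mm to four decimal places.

156.2462

set_geometry: r = 35 mm, L = 189 mm, e = 19 mm; θ ← 0°
rotate_crank_by(-69°): θ ← 0° -69° = -69°
rotate_crank_by(-76°): θ ← -69° -76° = -145°
crank pin P = (r cos θ, r sin θ) = (-28.670322, -20.075175)
h = r sin θ − e = -20.075175 − 19 = -39.075175
x = r cos θ + √(L² − h²) = -28.670322 + √(35721.0 − 1526.8693) = -28.670322 + 184.916551 = 156.246229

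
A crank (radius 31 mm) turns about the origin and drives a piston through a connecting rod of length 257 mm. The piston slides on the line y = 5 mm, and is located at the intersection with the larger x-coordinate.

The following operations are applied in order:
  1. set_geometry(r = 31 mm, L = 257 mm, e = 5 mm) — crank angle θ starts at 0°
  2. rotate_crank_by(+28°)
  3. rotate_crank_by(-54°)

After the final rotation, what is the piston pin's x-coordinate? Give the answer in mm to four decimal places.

set_geometry: r = 31 mm, L = 257 mm, e = 5 mm; θ ← 0°
rotate_crank_by(+28°): θ ← 0° +28° = 28°
rotate_crank_by(-54°): θ ← 28° -54° = -26°
crank pin P = (r cos θ, r sin θ) = (27.862615, -13.589506)
h = r sin θ − e = -13.589506 − 5 = -18.589506
x = r cos θ + √(L² − h²) = 27.862615 + √(66049.0 − 345.5697) = 27.862615 + 256.326804 = 284.189419

284.1894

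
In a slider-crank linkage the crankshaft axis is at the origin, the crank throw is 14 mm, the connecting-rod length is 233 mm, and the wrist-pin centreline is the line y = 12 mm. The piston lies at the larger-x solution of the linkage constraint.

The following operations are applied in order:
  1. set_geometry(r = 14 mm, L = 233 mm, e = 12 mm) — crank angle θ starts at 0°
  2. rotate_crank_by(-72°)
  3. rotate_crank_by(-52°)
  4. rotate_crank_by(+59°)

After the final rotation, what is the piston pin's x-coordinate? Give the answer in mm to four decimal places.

237.6050

set_geometry: r = 14 mm, L = 233 mm, e = 12 mm; θ ← 0°
rotate_crank_by(-72°): θ ← 0° -72° = -72°
rotate_crank_by(-52°): θ ← -72° -52° = -124°
rotate_crank_by(+59°): θ ← -124° +59° = -65°
crank pin P = (r cos θ, r sin θ) = (5.916656, -12.688309)
h = r sin θ − e = -12.688309 − 12 = -24.688309
x = r cos θ + √(L² − h²) = 5.916656 + √(54289.0 − 609.5126) = 5.916656 + 231.688341 = 237.604997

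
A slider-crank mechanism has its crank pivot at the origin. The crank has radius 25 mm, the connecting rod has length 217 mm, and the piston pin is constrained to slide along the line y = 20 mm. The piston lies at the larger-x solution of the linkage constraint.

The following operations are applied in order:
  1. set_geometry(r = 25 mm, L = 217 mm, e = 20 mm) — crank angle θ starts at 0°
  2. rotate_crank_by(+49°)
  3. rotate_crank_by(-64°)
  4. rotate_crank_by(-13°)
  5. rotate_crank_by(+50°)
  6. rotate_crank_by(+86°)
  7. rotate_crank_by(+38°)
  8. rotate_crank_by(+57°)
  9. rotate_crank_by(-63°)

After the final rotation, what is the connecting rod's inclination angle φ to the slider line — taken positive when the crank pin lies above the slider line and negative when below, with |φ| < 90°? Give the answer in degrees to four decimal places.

-1.0378

set_geometry: r = 25 mm, L = 217 mm, e = 20 mm; θ ← 0°
rotate_crank_by(+49°): θ ← 0° +49° = 49°
rotate_crank_by(-64°): θ ← 49° -64° = -15°
rotate_crank_by(-13°): θ ← -15° -13° = -28°
rotate_crank_by(+50°): θ ← -28° +50° = 22°
rotate_crank_by(+86°): θ ← 22° +86° = 108°
rotate_crank_by(+38°): θ ← 108° +38° = 146°
rotate_crank_by(+57°): θ ← 146° +57° = 203°
rotate_crank_by(-63°): θ ← 203° -63° = 140°
crank pin P = (r cos θ, r sin θ) = (-19.151111, 16.069690)
h = r sin θ − e = 16.069690 − 20 = -3.930310
sin φ = h / L = -3.930310 / 217 = -0.01811203
φ = arcsin(-0.01811203) = -1.037799°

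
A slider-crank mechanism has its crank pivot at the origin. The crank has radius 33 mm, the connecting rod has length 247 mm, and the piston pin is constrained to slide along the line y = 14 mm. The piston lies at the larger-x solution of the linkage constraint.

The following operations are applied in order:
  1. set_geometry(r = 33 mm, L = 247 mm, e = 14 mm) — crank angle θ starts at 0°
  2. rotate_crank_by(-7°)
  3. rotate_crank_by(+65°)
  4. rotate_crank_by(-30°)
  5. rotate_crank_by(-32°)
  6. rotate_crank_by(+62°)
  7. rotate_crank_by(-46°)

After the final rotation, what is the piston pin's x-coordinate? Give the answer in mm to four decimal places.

set_geometry: r = 33 mm, L = 247 mm, e = 14 mm; θ ← 0°
rotate_crank_by(-7°): θ ← 0° -7° = -7°
rotate_crank_by(+65°): θ ← -7° +65° = 58°
rotate_crank_by(-30°): θ ← 58° -30° = 28°
rotate_crank_by(-32°): θ ← 28° -32° = -4°
rotate_crank_by(+62°): θ ← -4° +62° = 58°
rotate_crank_by(-46°): θ ← 58° -46° = 12°
crank pin P = (r cos θ, r sin θ) = (32.278871, 6.861086)
h = r sin θ − e = 6.861086 − 14 = -7.138914
x = r cos θ + √(L² − h²) = 32.278871 + √(61009.0 − 50.9641) = 32.278871 + 246.896812 = 279.175683

279.1757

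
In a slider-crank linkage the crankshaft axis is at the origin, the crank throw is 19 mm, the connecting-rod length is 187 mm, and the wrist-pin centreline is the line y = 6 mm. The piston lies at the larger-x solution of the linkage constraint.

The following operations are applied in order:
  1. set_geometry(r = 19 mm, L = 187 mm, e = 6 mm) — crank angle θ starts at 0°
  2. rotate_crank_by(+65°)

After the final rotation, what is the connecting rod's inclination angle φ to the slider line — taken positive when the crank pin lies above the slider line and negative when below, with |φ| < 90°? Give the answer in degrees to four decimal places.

set_geometry: r = 19 mm, L = 187 mm, e = 6 mm; θ ← 0°
rotate_crank_by(+65°): θ ← 0° +65° = 65°
crank pin P = (r cos θ, r sin θ) = (8.029747, 17.219848)
h = r sin θ − e = 17.219848 − 6 = 11.219848
sin φ = h / L = 11.219848 / 187 = 0.05999919
φ = arcsin(0.05999919) = 3.439766°

3.4398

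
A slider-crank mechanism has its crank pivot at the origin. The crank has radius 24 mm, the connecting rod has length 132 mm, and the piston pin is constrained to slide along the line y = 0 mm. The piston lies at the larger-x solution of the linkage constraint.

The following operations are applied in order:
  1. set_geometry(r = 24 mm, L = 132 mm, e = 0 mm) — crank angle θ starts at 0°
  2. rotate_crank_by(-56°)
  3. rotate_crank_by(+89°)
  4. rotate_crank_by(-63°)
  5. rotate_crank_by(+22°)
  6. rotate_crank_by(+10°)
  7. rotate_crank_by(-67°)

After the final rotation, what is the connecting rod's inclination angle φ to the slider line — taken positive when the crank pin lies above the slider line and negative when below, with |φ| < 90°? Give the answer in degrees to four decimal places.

set_geometry: r = 24 mm, L = 132 mm, e = 0 mm; θ ← 0°
rotate_crank_by(-56°): θ ← 0° -56° = -56°
rotate_crank_by(+89°): θ ← -56° +89° = 33°
rotate_crank_by(-63°): θ ← 33° -63° = -30°
rotate_crank_by(+22°): θ ← -30° +22° = -8°
rotate_crank_by(+10°): θ ← -8° +10° = 2°
rotate_crank_by(-67°): θ ← 2° -67° = -65°
crank pin P = (r cos θ, r sin θ) = (10.142838, -21.751387)
h = r sin θ − e = -21.751387 − 0 = -21.751387
sin φ = h / L = -21.751387 / 132 = -0.16478323
φ = arcsin(-0.16478323) = -9.484642°

-9.4846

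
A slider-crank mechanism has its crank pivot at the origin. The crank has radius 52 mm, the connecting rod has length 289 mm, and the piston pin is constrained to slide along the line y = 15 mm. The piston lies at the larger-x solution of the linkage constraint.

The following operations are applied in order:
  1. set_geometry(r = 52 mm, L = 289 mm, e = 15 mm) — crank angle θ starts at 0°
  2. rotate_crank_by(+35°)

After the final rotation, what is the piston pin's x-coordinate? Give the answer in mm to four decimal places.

set_geometry: r = 52 mm, L = 289 mm, e = 15 mm; θ ← 0°
rotate_crank_by(+35°): θ ← 0° +35° = 35°
crank pin P = (r cos θ, r sin θ) = (42.595906, 29.825975)
h = r sin θ − e = 29.825975 − 15 = 14.825975
x = r cos θ + √(L² − h²) = 42.595906 + √(83521.0 − 219.8095) = 42.595906 + 288.619456 = 331.215362

331.2154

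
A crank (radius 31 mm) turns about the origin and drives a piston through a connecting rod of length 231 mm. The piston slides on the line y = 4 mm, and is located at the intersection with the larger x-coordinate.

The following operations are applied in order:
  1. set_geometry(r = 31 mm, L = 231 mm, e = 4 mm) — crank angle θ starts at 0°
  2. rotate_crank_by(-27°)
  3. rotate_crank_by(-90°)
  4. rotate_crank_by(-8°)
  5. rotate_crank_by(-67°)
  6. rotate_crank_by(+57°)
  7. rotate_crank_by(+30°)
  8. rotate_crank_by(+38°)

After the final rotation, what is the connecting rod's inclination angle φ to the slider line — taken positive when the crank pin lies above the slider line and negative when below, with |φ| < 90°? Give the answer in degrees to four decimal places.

-8.0969

set_geometry: r = 31 mm, L = 231 mm, e = 4 mm; θ ← 0°
rotate_crank_by(-27°): θ ← 0° -27° = -27°
rotate_crank_by(-90°): θ ← -27° -90° = -117°
rotate_crank_by(-8°): θ ← -117° -8° = -125°
rotate_crank_by(-67°): θ ← -125° -67° = -192°
rotate_crank_by(+57°): θ ← -192° +57° = -135°
rotate_crank_by(+30°): θ ← -135° +30° = -105°
rotate_crank_by(+38°): θ ← -105° +38° = -67°
crank pin P = (r cos θ, r sin θ) = (12.112665, -28.535650)
h = r sin θ − e = -28.535650 − 4 = -32.535650
sin φ = h / L = -32.535650 / 231 = -0.14084697
φ = arcsin(-0.14084697) = -8.096860°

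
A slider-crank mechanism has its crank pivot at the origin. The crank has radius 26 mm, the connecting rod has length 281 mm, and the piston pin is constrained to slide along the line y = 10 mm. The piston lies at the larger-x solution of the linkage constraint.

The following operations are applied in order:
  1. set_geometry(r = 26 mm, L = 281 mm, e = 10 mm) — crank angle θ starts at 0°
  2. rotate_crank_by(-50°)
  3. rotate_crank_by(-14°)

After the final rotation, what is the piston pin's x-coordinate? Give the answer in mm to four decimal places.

set_geometry: r = 26 mm, L = 281 mm, e = 10 mm; θ ← 0°
rotate_crank_by(-50°): θ ← 0° -50° = -50°
rotate_crank_by(-14°): θ ← -50° -14° = -64°
crank pin P = (r cos θ, r sin θ) = (11.397650, -23.368645)
h = r sin θ − e = -23.368645 − 10 = -33.368645
x = r cos θ + √(L² − h²) = 11.397650 + √(78961.0 − 1113.4665) = 11.397650 + 279.011709 = 290.409358

290.4094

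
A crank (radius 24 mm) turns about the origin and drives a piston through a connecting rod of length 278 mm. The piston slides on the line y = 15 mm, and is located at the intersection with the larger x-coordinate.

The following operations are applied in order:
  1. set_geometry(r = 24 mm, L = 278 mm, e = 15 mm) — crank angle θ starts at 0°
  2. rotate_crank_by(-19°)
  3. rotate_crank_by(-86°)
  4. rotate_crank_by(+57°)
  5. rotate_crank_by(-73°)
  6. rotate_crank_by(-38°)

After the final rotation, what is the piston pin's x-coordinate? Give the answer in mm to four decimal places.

set_geometry: r = 24 mm, L = 278 mm, e = 15 mm; θ ← 0°
rotate_crank_by(-19°): θ ← 0° -19° = -19°
rotate_crank_by(-86°): θ ← -19° -86° = -105°
rotate_crank_by(+57°): θ ← -105° +57° = -48°
rotate_crank_by(-73°): θ ← -48° -73° = -121°
rotate_crank_by(-38°): θ ← -121° -38° = -159°
crank pin P = (r cos θ, r sin θ) = (-22.405930, -8.600831)
h = r sin θ − e = -8.600831 − 15 = -23.600831
x = r cos θ + √(L² − h²) = -22.405930 + √(77284.0 − 556.9992) = -22.405930 + 276.996391 = 254.590461

254.5905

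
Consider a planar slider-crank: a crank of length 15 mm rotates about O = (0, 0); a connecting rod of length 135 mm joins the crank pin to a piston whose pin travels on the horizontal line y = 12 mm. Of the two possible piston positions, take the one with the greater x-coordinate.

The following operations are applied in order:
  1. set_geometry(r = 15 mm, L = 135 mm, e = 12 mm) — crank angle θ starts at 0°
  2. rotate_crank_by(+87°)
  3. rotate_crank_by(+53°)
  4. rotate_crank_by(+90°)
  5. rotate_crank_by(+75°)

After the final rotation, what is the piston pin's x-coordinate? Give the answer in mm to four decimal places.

set_geometry: r = 15 mm, L = 135 mm, e = 12 mm; θ ← 0°
rotate_crank_by(+87°): θ ← 0° +87° = 87°
rotate_crank_by(+53°): θ ← 87° +53° = 140°
rotate_crank_by(+90°): θ ← 140° +90° = 230°
rotate_crank_by(+75°): θ ← 230° +75° = 305°
crank pin P = (r cos θ, r sin θ) = (8.603647, -12.287281)
h = r sin θ − e = -12.287281 − 12 = -24.287281
x = r cos θ + √(L² − h²) = 8.603647 + √(18225.0 − 589.8720) = 8.603647 + 132.797319 = 141.400966

141.4010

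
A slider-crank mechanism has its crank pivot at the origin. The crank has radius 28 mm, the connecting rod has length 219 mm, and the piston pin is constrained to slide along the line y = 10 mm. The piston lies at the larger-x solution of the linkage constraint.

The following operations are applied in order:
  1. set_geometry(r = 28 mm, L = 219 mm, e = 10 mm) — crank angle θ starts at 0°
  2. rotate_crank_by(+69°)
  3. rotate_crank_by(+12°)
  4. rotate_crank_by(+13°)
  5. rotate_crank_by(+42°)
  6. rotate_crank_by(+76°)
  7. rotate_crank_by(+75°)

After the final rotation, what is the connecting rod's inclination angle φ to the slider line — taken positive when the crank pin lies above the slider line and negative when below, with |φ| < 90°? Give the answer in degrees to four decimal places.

-9.6675

set_geometry: r = 28 mm, L = 219 mm, e = 10 mm; θ ← 0°
rotate_crank_by(+69°): θ ← 0° +69° = 69°
rotate_crank_by(+12°): θ ← 69° +12° = 81°
rotate_crank_by(+13°): θ ← 81° +13° = 94°
rotate_crank_by(+42°): θ ← 94° +42° = 136°
rotate_crank_by(+76°): θ ← 136° +76° = 212°
rotate_crank_by(+75°): θ ← 212° +75° = 287°
crank pin P = (r cos θ, r sin θ) = (8.186408, -26.776533)
h = r sin θ − e = -26.776533 − 10 = -36.776533
sin φ = h / L = -36.776533 / 219 = -0.16792938
φ = arcsin(-0.16792938) = -9.667450°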